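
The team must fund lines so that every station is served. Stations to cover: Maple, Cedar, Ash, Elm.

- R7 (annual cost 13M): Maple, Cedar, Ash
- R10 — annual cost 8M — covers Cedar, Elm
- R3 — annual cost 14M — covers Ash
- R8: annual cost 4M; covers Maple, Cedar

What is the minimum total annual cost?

21

The greedy cost-per-new-station heuristic would pick R8, R10, and R7 for 25, but a cheaper cover exists.
Choose R7 and R10: together they cover Maple, Cedar, Ash, Elm — every station.
Total annual cost: 13 + 8 = 21.
No cover costs less than 21.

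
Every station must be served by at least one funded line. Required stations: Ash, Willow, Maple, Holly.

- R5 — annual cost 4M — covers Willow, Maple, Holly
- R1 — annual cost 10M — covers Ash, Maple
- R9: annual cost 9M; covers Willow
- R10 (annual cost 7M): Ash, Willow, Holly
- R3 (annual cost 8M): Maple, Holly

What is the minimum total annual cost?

11

Choose R5 and R10: together they cover Ash, Willow, Maple, Holly — every station.
Total annual cost: 4 + 7 = 11.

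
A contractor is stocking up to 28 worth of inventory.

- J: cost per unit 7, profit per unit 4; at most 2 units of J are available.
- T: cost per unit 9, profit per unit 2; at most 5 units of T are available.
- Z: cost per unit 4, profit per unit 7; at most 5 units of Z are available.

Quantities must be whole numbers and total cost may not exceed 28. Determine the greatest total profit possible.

This is a bounded integer knapsack.
Z has the best ratio (7/4); taking only Z gives at most 5×7 = 35 (stopped by the supply cap of 5).
Mixing does better — 1×J and 5×Z: cost 27 ≤ 28, profit 1·4 + 5·7 = 39.

39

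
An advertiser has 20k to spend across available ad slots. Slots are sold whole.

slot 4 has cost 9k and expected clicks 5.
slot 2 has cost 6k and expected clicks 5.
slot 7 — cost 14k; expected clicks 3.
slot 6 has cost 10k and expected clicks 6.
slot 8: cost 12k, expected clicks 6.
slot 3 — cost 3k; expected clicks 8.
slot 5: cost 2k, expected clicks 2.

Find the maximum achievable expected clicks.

20

slot 4 + slot 2 + slot 3: cost 9 + 6 + 3 = 18 ≤ 20, expected clicks 5 + 5 + 8 = 18.
slot 4 + slot 2 + slot 3 + slot 5: cost 9 + 6 + 3 + 2 = 20 ≤ 20, expected clicks 5 + 5 + 8 + 2 = 20.
slot 2 + slot 6 + slot 3: cost 6 + 10 + 3 = 19 ≤ 20, expected clicks 5 + 6 + 8 = 19.
Best is slot 4, slot 2, slot 3, and slot 5 with total expected clicks 20.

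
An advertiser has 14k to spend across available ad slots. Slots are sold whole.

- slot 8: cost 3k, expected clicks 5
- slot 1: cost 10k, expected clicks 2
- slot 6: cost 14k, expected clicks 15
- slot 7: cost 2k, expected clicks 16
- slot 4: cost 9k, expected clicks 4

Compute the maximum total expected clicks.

25

Allowing fractional choices, the relaxed optimum would be about 30.6, but ad slots are indivisible.
slot 8 + slot 7 + slot 4: cost 3 + 2 + 9 = 14 ≤ 14, expected clicks 5 + 16 + 4 = 25.
slot 8 + slot 7: cost 3 + 2 = 5 ≤ 14, expected clicks 5 + 16 = 21.
Best is slot 8, slot 7, and slot 4 with total expected clicks 25.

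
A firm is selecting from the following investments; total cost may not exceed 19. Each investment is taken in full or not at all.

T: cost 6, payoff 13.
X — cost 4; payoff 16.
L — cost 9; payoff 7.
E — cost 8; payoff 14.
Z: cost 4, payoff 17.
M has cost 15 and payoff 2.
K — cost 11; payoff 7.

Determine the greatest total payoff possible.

Take X, E, and Z: cost 4 + 8 + 4 = 16 ≤ 19, payoff 16 + 14 + 17 = 47.
No other feasible combination does better.

47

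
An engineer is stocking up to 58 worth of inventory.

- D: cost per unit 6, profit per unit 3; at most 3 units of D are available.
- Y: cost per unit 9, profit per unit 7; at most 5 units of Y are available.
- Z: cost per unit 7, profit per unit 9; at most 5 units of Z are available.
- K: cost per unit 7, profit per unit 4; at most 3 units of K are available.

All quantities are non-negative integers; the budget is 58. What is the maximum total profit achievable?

60

Take 1×Y, 5×Z, and 2×K: cost 58 ≤ 58, profit 1·7 + 5·9 + 2·4 = 60.
Z has the best ratio (9/7) and is taken to its limit of 5; remaining capacity is filled optimally with the others.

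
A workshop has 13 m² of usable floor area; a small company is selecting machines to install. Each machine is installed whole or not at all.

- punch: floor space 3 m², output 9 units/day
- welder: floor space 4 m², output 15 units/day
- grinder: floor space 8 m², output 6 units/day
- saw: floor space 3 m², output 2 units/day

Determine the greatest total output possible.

This is an integer program with binary decision variables.
Allowing fractional choices, the relaxed optimum would be about 28.5, but machines are indivisible.
punch + welder: floor space 3 + 4 = 7 ≤ 13, output 9 + 15 = 24.
punch + welder + saw: floor space 3 + 4 + 3 = 10 ≤ 13, output 9 + 15 + 2 = 26.
welder + grinder: floor space 4 + 8 = 12 ≤ 13, output 15 + 6 = 21.
Best is punch, welder, and saw with total output 26.

26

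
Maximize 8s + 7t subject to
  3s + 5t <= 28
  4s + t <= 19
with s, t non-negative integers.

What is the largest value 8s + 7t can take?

(s,t)=(4,3) is feasible, giving 53.
(s,t)=(4,2) is feasible, giving 46.
No feasible integer point exceeds 53.

53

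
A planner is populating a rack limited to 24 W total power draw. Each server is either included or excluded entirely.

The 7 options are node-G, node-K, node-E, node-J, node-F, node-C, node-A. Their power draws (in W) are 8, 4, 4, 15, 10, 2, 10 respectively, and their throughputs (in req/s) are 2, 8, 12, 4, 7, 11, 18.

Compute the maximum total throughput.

49

This is a 0-1 knapsack instance.
Allowing fractional choices, the relaxed optimum would be about 51.8, but servers are indivisible.
node-G + node-E + node-C + node-A: power draw 8 + 4 + 2 + 10 = 24 ≤ 24, throughput 2 + 12 + 11 + 18 = 43.
node-K + node-E + node-C + node-A: power draw 4 + 4 + 2 + 10 = 20 ≤ 24, throughput 8 + 12 + 11 + 18 = 49.
node-E + node-C + node-A: power draw 4 + 2 + 10 = 16 ≤ 24, throughput 12 + 11 + 18 = 41.
Best is node-K, node-E, node-C, and node-A with total throughput 49.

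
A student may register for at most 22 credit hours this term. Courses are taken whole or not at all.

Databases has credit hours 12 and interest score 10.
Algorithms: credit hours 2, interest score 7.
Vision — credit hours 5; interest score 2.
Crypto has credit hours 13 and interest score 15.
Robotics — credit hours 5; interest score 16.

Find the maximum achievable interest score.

38

Allowing fractional choices, the relaxed optimum would be about 39.7, but courses are indivisible.
Algorithms + Crypto + Robotics: credit hours 2 + 13 + 5 = 20 ≤ 22, interest score 7 + 15 + 16 = 38.
Databases + Algorithms + Robotics: credit hours 12 + 2 + 5 = 19 ≤ 22, interest score 10 + 7 + 16 = 33.
Crypto + Robotics: credit hours 13 + 5 = 18 ≤ 22, interest score 15 + 16 = 31.
Best is Algorithms, Crypto, and Robotics with total interest score 38.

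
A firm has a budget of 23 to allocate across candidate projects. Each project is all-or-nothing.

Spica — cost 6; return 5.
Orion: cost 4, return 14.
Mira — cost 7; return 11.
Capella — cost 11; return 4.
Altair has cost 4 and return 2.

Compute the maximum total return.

Allowing fractional choices, the relaxed optimum would be about 32.7, but projects are indivisible.
Spica + Orion + Mira + Altair: cost 6 + 4 + 7 + 4 = 21 ≤ 23, return 5 + 14 + 11 + 2 = 32.
Spica + Orion + Mira: cost 6 + 4 + 7 = 17 ≤ 23, return 5 + 14 + 11 = 30.
Best is Spica, Orion, Mira, and Altair with total return 32.

32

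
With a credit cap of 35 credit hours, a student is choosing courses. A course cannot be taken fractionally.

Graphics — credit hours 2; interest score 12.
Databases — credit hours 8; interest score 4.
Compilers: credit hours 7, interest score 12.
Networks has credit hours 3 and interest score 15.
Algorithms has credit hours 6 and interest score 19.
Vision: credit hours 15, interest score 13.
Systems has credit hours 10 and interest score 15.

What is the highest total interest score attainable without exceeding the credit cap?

Graphics + Compilers + Networks + Algorithms + Systems: credit hours 2 + 7 + 3 + 6 + 10 = 28 ≤ 35, interest score 12 + 12 + 15 + 19 + 15 = 73.
Graphics + Compilers + Networks + Algorithms + Vision: credit hours 2 + 7 + 3 + 6 + 15 = 33 ≤ 35, interest score 12 + 12 + 15 + 19 + 13 = 71.
Graphics + Databases + Networks + Algorithms + Systems: credit hours 2 + 8 + 3 + 6 + 10 = 29 ≤ 35, interest score 12 + 4 + 15 + 19 + 15 = 65.
Best is Graphics, Compilers, Networks, Algorithms, and Systems with total interest score 73.

73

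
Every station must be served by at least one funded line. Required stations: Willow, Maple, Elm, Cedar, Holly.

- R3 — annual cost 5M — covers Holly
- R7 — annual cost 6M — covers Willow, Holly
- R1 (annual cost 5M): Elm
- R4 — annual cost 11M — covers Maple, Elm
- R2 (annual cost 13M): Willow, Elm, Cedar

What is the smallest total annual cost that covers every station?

29

Choose R3, R4, and R2: together they cover Willow, Maple, Elm, Cedar, Holly — every station.
Total annual cost: 5 + 11 + 13 = 29.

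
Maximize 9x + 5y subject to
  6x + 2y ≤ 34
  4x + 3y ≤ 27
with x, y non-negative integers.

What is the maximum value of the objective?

55

The continuous relaxation peaks at (4.8, 2.6) with value 56.20; rounding to a feasible lattice point costs some objective.
(x,y)=(5,2): 6·5+2·2=34≤34, 4·5+3·2=26≤27, objective 55.
(x,y)=(4,3): 6·4+2·3=30≤34, 4·4+3·3=25≤27, objective 51.
(x,y)=(5,1): 6·5+2·1=32≤34, 4·5+3·1=23≤27, objective 50.
The best lattice point is (5,2), giving 55.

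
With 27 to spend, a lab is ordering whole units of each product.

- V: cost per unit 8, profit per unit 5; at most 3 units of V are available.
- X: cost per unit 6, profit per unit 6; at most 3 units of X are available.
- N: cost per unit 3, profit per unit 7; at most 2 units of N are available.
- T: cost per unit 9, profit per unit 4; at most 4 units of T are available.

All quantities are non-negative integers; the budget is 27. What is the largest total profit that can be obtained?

This is a bounded integer knapsack.
3×X and 2×N: cost 24 ≤ 27, profit 3·6 + 2·7 = 32.
1×V, 2×X, and 2×N: cost 26 ≤ 27, profit 1·5 + 2·6 + 2·7 = 31.
Best is 32.

32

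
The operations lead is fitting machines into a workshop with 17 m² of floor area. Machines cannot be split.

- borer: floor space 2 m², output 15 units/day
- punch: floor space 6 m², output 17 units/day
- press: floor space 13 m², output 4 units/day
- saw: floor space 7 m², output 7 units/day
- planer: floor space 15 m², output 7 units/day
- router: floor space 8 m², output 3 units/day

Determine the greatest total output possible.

Take borer, punch, and saw: floor space 2 + 6 + 7 = 15 ≤ 17, output 15 + 17 + 7 = 39.
No other feasible combination does better.

39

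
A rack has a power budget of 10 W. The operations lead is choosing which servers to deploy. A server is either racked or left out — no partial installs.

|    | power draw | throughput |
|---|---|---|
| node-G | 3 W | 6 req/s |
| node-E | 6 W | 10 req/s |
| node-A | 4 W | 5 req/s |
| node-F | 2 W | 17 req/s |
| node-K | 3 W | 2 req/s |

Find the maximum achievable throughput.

28

Take node-G, node-A, and node-F: power draw 3 + 4 + 2 = 9 ≤ 10, throughput 6 + 5 + 17 = 28.
No other feasible combination does better.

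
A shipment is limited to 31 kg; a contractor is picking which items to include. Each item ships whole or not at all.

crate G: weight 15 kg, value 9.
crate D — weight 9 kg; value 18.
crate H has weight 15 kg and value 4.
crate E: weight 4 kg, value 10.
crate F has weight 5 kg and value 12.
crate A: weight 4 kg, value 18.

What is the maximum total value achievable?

Treat it as a binary knapsack problem.
crate D + crate F + crate A: weight 9 + 5 + 4 = 18 ≤ 31, value 18 + 12 + 18 = 48.
crate G + crate E + crate F + crate A: weight 15 + 4 + 5 + 4 = 28 ≤ 31, value 9 + 10 + 12 + 18 = 49.
crate D + crate E + crate F + crate A: weight 9 + 4 + 5 + 4 = 22 ≤ 31, value 18 + 10 + 12 + 18 = 58.
Best is crate D, crate E, crate F, and crate A with total value 58.

58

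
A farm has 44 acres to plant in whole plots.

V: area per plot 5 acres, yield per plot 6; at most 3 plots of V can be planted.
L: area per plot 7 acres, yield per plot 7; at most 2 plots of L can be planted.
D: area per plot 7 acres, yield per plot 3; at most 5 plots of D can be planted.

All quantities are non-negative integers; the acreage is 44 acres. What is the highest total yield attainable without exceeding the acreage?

38

This is a bounded integer knapsack.
3×V, 2×L, and 2×D: area 43 ≤ 44, yield 3·6 + 2·7 + 2·3 = 38.
3×V, 2×L, and 1×D: area 36 ≤ 44, yield 3·6 + 2·7 + 1·3 = 35.
Best is 38.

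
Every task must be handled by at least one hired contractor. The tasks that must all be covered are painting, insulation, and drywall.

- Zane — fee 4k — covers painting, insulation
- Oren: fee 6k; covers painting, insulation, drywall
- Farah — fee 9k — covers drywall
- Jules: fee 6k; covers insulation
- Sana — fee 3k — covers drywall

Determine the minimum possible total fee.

The greedy cost-per-new-task heuristic would pick Zane and Sana for 7, but a cheaper cover exists.
Oren alone covers painting, insulation, drywall — every task.
Total fee: 6.
No cover costs less than 6.

6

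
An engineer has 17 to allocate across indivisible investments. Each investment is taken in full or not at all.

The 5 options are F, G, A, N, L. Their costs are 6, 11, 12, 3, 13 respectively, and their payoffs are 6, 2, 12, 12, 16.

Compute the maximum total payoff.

28

This is an integer program with binary decision variables.
Allowing fractional choices, the relaxed optimum would be about 29.0, but investments are indivisible.
N + L: cost 3 + 13 = 16 ≤ 17, payoff 12 + 16 = 28.
A + N: cost 12 + 3 = 15 ≤ 17, payoff 12 + 12 = 24.
Best is N and L with total payoff 28.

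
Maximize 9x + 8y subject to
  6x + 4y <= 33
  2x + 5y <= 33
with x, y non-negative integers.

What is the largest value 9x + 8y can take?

58

The continuous relaxation peaks at (1.5, 6) with value 61.50; rounding to a feasible lattice point costs some objective.
(x,y)=(2,5): 6·2+4·5=32≤33, 2·2+5·5=29≤33, objective 58.
(x,y)=(1,6): 6·1+4·6=30≤33, 2·1+5·6=32≤33, objective 57.
(x,y)=(2,4): 6·2+4·4=28≤33, 2·2+5·4=24≤33, objective 50.
Maximum is 58 at (x,y)=(2,5).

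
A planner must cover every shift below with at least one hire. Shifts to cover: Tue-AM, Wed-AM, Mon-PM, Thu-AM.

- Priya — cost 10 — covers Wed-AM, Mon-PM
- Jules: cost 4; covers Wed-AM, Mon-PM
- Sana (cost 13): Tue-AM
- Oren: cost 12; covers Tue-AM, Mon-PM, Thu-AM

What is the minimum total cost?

This is a weighted set-cover instance.
Choose Jules and Oren: together they cover Tue-AM, Wed-AM, Mon-PM, Thu-AM — every shift.
Total cost: 4 + 12 = 16.

16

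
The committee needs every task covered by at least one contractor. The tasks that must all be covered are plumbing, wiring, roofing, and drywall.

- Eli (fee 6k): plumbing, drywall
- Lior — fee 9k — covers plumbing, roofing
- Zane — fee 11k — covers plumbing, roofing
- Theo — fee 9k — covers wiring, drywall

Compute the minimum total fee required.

18

The greedy cost-per-new-task heuristic would pick Eli, Lior, and Theo for 24, but a cheaper cover exists.
Choose Lior and Theo: together they cover plumbing, wiring, roofing, drywall — every task.
Total fee: 9 + 9 = 18.
No cover costs less than 18.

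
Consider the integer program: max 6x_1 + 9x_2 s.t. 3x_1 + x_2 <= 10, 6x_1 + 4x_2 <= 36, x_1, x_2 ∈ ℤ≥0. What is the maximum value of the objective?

81

(x_1,x_2)=(0,9): 3·0+1·9=9≤10, 6·0+4·9=36≤36, objective 81.
(x_1,x_2)=(0,8): 3·0+1·8=8≤10, 6·0+4·8=32≤36, objective 72.
The best lattice point is (0,9), giving 81.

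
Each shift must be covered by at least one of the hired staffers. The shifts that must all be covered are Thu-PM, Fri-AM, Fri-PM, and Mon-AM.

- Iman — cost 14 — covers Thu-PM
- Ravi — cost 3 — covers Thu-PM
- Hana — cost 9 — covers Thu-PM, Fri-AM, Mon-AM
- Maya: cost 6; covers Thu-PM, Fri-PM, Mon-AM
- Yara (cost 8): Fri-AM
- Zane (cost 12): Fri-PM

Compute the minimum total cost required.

Choose Maya and Yara: together they cover Thu-PM, Fri-AM, Fri-PM, Mon-AM — every shift.
Total cost: 6 + 8 = 14.
No cover costs less than 14.

14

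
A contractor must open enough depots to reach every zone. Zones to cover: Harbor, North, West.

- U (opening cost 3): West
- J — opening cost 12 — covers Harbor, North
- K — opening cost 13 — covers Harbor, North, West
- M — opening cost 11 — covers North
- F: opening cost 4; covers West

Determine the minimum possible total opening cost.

The greedy cost-per-new-zone heuristic would pick U and J for 15, but a cheaper cover exists.
K alone covers Harbor, North, West — every zone.
Total opening cost: 13.
No cover costs less than 13.

13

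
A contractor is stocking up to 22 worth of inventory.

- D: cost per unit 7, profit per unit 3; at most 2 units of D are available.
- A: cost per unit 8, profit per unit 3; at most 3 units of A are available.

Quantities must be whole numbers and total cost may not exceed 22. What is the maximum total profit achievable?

2×A: cost 16 ≤ 22, profit 2·3 = 6.
2×D and 1×A: cost 22 ≤ 22, profit 2·3 + 1·3 = 9.
Best is 9.

9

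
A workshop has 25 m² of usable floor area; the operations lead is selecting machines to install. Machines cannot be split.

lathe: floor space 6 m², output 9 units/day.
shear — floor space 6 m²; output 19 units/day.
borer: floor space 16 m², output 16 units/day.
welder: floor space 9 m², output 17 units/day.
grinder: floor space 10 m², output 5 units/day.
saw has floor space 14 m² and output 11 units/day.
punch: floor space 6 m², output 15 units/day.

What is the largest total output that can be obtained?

51

Treat it as a binary knapsack problem.
lathe + shear + welder: floor space 6 + 6 + 9 = 21 ≤ 25, output 9 + 19 + 17 = 45.
shear + welder + punch: floor space 6 + 9 + 6 = 21 ≤ 25, output 19 + 17 + 15 = 51.
Best is shear, welder, and punch with total output 51.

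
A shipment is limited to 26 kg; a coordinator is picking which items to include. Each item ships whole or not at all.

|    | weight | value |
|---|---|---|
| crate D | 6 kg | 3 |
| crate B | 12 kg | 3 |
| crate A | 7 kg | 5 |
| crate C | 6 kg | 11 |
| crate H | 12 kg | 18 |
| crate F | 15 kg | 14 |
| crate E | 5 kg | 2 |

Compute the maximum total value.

Allowing fractional choices, the relaxed optimum would be about 36.5, but items are indivisible.
crate A + crate C + crate H: weight 7 + 6 + 12 = 25 ≤ 26, value 5 + 11 + 18 = 34.
crate C + crate H + crate E: weight 6 + 12 + 5 = 23 ≤ 26, value 11 + 18 + 2 = 31.
crate D + crate C + crate H: weight 6 + 6 + 12 = 24 ≤ 26, value 3 + 11 + 18 = 32.
Best is crate A, crate C, and crate H with total value 34.

34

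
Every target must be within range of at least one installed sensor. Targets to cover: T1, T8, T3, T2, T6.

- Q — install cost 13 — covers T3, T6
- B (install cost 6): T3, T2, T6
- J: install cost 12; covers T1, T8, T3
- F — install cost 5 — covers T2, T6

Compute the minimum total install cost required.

17

Choose J and F: together they cover T1, T8, T3, T2, T6 — every target.
Total install cost: 12 + 5 = 17.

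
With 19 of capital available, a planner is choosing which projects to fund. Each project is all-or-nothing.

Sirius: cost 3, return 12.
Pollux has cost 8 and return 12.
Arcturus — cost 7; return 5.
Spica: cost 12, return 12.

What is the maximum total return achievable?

29

Allowing fractional choices, the relaxed optimum would be about 32.0, but projects are indivisible.
Sirius + Pollux + Arcturus: cost 3 + 8 + 7 = 18 ≤ 19, return 12 + 12 + 5 = 29.
Sirius + Spica: cost 3 + 12 = 15 ≤ 19, return 12 + 12 = 24.
Sirius + Pollux: cost 3 + 8 = 11 ≤ 19, return 12 + 12 = 24.
Best is Sirius, Pollux, and Arcturus with total return 29.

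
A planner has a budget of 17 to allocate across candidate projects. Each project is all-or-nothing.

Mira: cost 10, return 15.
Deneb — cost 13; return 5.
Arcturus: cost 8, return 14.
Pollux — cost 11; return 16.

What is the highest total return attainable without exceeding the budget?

Arcturus: cost 8 ≤ 17, return 14.
Mira: cost 10 ≤ 17, return 15.
Pollux: cost 11 ≤ 17, return 16.
Best is Pollux with total return 16.

16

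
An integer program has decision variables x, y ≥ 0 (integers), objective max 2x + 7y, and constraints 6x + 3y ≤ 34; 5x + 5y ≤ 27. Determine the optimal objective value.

(x,y)=(0,5): 6·0+3·5=15≤34, 5·0+5·5=25≤27, objective 35.
(x,y)=(1,4): 6·1+3·4=18≤34, 5·1+5·4=25≤27, objective 30.
(x,y)=(0,4): 6·0+3·4=12≤34, 5·0+5·4=20≤27, objective 28.
No feasible integer point exceeds 35.

35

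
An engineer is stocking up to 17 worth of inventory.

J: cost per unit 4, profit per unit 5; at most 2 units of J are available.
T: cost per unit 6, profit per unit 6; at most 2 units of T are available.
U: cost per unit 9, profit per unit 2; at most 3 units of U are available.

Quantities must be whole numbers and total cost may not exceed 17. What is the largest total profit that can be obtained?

17

1×J and 2×T: cost 16 ≤ 17, profit 1·5 + 2·6 = 17.
2×J and 1×T: cost 14 ≤ 17, profit 2·5 + 1·6 = 16.
Best is 17.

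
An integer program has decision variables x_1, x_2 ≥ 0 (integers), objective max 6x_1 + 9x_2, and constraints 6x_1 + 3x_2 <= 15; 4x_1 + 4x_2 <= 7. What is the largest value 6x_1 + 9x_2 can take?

9

The continuous relaxation peaks at (0, 1.75) with value 15.75; rounding to a feasible lattice point costs some objective.
(x_1,x_2)=(0,1): 6·0+3·1=3≤15, 4·0+4·1=4≤7, objective 9.
(x_1,x_2)=(1,0): 6·1+3·0=6≤15, 4·1+4·0=4≤7, objective 6.
(x_1,x_2)=(0,0): 6·0+3·0=0≤15, 4·0+4·0=0≤7, objective 0.
The best lattice point is (0,1), giving 9.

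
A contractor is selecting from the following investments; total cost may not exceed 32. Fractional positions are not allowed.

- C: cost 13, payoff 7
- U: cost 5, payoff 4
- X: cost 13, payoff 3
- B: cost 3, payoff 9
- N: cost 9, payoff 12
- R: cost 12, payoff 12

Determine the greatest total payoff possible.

B + N + R: cost 3 + 9 + 12 = 24 ≤ 32, payoff 9 + 12 + 12 = 33.
C + U + B + N: cost 13 + 5 + 3 + 9 = 30 ≤ 32, payoff 7 + 4 + 9 + 12 = 32.
U + B + N + R: cost 5 + 3 + 9 + 12 = 29 ≤ 32, payoff 4 + 9 + 12 + 12 = 37.
Best is U, B, N, and R with total payoff 37.

37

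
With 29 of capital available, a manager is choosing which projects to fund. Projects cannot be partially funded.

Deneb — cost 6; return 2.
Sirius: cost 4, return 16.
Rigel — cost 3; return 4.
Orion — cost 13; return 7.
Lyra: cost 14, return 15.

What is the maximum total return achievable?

37

Treat it as a binary knapsack problem.
Sirius + Rigel + Lyra: cost 4 + 3 + 14 = 21 ≤ 29, return 16 + 4 + 15 = 35.
Deneb + Sirius + Rigel + Lyra: cost 6 + 4 + 3 + 14 = 27 ≤ 29, return 2 + 16 + 4 + 15 = 37.
Best is Deneb, Sirius, Rigel, and Lyra with total return 37.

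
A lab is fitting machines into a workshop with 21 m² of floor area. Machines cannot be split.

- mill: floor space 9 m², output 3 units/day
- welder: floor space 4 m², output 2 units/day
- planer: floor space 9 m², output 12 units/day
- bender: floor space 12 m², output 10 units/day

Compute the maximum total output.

Take planer and bender: floor space 9 + 12 = 21 ≤ 21, output 12 + 10 = 22.
No other feasible combination does better.

22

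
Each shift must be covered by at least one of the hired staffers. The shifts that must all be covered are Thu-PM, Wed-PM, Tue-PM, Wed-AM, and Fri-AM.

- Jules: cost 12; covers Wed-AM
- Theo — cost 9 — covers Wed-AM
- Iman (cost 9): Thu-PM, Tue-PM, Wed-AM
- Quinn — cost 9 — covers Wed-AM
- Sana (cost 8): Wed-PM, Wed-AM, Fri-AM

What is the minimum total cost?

Choose Iman and Sana: together they cover Thu-PM, Wed-PM, Tue-PM, Wed-AM, Fri-AM — every shift.
Total cost: 9 + 8 = 17.
No cover costs less than 17.

17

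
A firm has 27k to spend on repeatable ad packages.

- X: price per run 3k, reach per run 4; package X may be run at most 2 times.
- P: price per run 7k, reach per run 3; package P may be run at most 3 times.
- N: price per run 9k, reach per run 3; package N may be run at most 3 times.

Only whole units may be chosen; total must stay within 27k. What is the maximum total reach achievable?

17

X has the best ratio (4/3); taking only X gives at most 2×4 = 8 (stopped by the supply cap of 2).
Mixing does better — 2×X and 3×P: price 27 ≤ 27, reach 2·4 + 3·3 = 17.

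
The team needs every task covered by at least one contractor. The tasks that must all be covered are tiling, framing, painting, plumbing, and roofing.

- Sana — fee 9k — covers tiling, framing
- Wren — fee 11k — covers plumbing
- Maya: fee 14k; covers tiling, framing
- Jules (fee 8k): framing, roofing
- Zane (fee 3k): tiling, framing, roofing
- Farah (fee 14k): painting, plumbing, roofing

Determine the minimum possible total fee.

17

Choose Zane and Farah: together they cover tiling, framing, painting, plumbing, roofing — every task.
Total fee: 3 + 14 = 17.
No cover costs less than 17.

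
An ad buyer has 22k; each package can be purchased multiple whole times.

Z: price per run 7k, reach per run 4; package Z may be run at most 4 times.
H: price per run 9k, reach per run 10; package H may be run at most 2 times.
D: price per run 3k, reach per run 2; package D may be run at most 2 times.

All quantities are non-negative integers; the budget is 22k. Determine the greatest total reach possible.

22

H has the best ratio (10/9); taking only H gives at most 2×10 = 20 (stopped by the price limit).
Mixing does better — 2×H and 1×D: price 21 ≤ 22, reach 2·10 + 1·2 = 22.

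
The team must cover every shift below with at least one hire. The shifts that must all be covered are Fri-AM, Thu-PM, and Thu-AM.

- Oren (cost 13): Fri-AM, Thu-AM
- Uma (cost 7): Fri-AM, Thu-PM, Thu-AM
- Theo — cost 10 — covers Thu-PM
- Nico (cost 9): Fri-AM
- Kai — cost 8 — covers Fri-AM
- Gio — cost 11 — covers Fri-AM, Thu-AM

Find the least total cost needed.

Uma alone covers Fri-AM, Thu-PM, Thu-AM — every shift.
Total cost: 7.

7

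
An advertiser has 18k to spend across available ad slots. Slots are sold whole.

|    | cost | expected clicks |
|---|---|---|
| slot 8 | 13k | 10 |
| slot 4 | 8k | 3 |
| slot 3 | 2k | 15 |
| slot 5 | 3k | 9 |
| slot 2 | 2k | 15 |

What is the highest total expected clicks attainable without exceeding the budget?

42

Take slot 4, slot 3, slot 5, and slot 2: cost 8 + 2 + 3 + 2 = 15 ≤ 18, expected clicks 3 + 15 + 9 + 15 = 42.
No other feasible combination does better.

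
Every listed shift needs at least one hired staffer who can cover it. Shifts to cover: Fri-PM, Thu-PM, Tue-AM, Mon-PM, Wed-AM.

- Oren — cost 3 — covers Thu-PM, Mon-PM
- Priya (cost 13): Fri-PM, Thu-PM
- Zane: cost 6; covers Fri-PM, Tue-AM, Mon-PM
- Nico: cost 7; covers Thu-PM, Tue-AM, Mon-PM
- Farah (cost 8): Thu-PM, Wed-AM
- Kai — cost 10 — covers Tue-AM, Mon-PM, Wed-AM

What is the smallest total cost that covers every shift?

14

This is an integer covering problem.
Choose Zane and Farah: together they cover Fri-PM, Thu-PM, Tue-AM, Mon-PM, Wed-AM — every shift.
Total cost: 6 + 8 = 14.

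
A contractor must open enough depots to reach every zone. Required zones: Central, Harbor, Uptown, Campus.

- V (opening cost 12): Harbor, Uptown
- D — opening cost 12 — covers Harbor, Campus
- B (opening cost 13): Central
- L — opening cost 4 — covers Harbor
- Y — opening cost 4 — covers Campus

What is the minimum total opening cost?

29

The greedy cost-per-new-zone heuristic would pick L, Y, V, and B for 33, but a cheaper cover exists.
Choose V, B, and Y: together they cover Central, Harbor, Uptown, Campus — every zone.
Total opening cost: 12 + 13 + 4 = 29.
No cover costs less than 29.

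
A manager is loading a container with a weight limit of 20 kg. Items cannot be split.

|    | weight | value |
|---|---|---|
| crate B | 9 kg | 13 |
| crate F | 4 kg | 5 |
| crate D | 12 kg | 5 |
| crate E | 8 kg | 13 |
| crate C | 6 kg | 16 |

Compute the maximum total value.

34

crate B + crate F + crate C: weight 9 + 4 + 6 = 19 ≤ 20, value 13 + 5 + 16 = 34.
crate F + crate E + crate C: weight 4 + 8 + 6 = 18 ≤ 20, value 5 + 13 + 16 = 34.
crate E + crate C: weight 8 + 6 = 14 ≤ 20, value 13 + 16 = 29.
The maximum value is 34; one optimal choice is crate F, crate E, and crate C.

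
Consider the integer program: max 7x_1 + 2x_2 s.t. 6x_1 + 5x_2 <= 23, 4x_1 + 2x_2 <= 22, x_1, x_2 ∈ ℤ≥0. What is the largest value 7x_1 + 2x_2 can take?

23

(x_1,x_2)=(3,1) is feasible, giving 23.
(x_1,x_2)=(3,0) is feasible, giving 21.
(x_1,x_2)=(2,2) is feasible, giving 18.
Maximum is 23 at (x_1,x_2)=(3,1).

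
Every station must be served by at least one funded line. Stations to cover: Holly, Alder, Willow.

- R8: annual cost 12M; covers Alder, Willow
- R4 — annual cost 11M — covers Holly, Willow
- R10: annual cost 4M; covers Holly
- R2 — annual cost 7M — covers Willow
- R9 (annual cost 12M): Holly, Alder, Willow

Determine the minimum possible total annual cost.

The greedy cost-per-new-station heuristic would pick R10 and R8 for 16, but a cheaper cover exists.
R9 alone covers Holly, Alder, Willow — every station.
Total annual cost: 12.
No cover costs less than 12.

12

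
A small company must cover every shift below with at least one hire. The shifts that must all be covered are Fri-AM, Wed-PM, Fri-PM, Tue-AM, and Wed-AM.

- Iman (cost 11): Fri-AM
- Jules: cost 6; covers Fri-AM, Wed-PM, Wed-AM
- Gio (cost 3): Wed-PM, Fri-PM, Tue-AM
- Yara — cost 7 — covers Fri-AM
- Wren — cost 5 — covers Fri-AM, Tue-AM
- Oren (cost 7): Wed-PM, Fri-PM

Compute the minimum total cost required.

Choose Jules and Gio: together they cover Fri-AM, Wed-PM, Fri-PM, Tue-AM, Wed-AM — every shift.
Total cost: 6 + 3 = 9.
No cover costs less than 9.

9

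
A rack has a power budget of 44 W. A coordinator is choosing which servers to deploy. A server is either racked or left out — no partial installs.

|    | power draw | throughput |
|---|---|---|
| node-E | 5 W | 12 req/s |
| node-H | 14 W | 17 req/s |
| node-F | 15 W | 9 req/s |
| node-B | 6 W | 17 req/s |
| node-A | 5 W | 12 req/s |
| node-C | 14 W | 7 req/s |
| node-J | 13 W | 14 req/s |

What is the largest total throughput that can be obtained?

72

This is an integer program with binary decision variables.
Allowing fractional choices, the relaxed optimum would be about 72.6, but servers are indivisible.
node-E + node-H + node-B + node-A + node-J: power draw 5 + 14 + 6 + 5 + 13 = 43 ≤ 44, throughput 12 + 17 + 17 + 12 + 14 = 72.
node-E + node-H + node-B + node-A + node-C: power draw 5 + 14 + 6 + 5 + 14 = 44 ≤ 44, throughput 12 + 17 + 17 + 12 + 7 = 65.
Best is node-E, node-H, node-B, node-A, and node-J with total throughput 72.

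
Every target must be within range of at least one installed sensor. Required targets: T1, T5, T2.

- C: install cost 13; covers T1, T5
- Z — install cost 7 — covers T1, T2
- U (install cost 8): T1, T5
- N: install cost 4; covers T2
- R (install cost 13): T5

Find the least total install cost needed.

12

The greedy cost-per-new-target heuristic would pick Z and U for 15, but a cheaper cover exists.
Choose U and N: together they cover T1, T5, T2 — every target.
Total install cost: 8 + 4 = 12.
No cover costs less than 12.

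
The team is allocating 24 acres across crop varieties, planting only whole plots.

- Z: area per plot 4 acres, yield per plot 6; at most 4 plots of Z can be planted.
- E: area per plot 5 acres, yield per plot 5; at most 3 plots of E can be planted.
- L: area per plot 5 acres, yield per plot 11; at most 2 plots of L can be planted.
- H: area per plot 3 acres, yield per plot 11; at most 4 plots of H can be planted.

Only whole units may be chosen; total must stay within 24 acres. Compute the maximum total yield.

Take 2×L and 4×H: area 22 ≤ 24, yield 2·11 + 4·11 = 66.
H has the best ratio (11/3) and is taken to its limit of 4; remaining capacity is filled optimally with the others.

66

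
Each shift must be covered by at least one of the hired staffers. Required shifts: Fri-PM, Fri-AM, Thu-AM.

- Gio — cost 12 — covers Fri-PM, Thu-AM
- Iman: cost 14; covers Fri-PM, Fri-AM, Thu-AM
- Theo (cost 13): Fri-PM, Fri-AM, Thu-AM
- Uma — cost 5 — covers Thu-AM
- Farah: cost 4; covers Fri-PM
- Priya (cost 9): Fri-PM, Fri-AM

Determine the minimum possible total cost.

13

The greedy cost-per-new-shift heuristic would pick Farah, Uma, and Priya for 18, but a cheaper cover exists.
Theo alone covers Fri-PM, Fri-AM, Thu-AM — every shift.
Total cost: 13.
No cover costs less than 13.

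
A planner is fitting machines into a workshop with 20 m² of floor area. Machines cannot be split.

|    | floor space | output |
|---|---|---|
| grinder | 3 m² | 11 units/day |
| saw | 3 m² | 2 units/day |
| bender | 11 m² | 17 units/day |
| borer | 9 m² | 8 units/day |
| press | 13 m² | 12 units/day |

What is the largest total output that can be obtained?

30

Allowing fractional choices, the relaxed optimum would be about 33.5, but machines are indivisible.
grinder + saw + bender: floor space 3 + 3 + 11 = 17 ≤ 20, output 11 + 2 + 17 = 30.
grinder + bender: floor space 3 + 11 = 14 ≤ 20, output 11 + 17 = 28.
grinder + saw + press: floor space 3 + 3 + 13 = 19 ≤ 20, output 11 + 2 + 12 = 25.
Best is grinder, saw, and bender with total output 30.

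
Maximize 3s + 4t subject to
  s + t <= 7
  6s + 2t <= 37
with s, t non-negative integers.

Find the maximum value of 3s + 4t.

28

(s,t)=(0,7): 1·0+1·7=7≤7, 6·0+2·7=14≤37, objective 28.
(s,t)=(1,6): 1·1+1·6=7≤7, 6·1+2·6=18≤37, objective 27.
(s,t)=(0,6): 1·0+1·6=6≤7, 6·0+2·6=12≤37, objective 24.
Maximum is 28 at (s,t)=(0,7).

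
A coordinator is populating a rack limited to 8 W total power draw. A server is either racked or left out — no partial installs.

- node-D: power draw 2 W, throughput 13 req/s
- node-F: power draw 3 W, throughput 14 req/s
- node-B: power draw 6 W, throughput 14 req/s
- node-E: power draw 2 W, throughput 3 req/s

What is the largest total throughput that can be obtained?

This is an integer program with binary decision variables.
node-D + node-F: power draw 2 + 3 = 5 ≤ 8, throughput 13 + 14 = 27.
node-D + node-F + node-E: power draw 2 + 3 + 2 = 7 ≤ 8, throughput 13 + 14 + 3 = 30.
Best is node-D, node-F, and node-E with total throughput 30.

30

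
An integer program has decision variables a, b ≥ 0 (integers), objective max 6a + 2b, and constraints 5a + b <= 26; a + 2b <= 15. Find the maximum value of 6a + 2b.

(a,b)=(4,5): 5·4+1·5=25≤26, 1·4+2·5=14≤15, objective 34.
(a,b)=(4,4): 5·4+1·4=24≤26, 1·4+2·4=12≤15, objective 32.
(a,b)=(3,6): 5·3+1·6=21≤26, 1·3+2·6=15≤15, objective 30.
(a,b)=(3,5): 5·3+1·5=20≤26, 1·3+2·5=13≤15, objective 28.
No feasible integer point exceeds 34.

34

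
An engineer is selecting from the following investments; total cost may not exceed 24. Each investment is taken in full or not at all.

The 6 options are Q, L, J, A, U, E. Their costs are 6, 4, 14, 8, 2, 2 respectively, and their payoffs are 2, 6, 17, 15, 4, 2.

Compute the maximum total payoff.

Treat it as a binary knapsack problem.
Allowing fractional choices, the relaxed optimum would be about 37.1, but investments are indivisible.
J + A + E: cost 14 + 8 + 2 = 24 ≤ 24, payoff 17 + 15 + 2 = 34.
J + A: cost 14 + 8 = 22 ≤ 24, payoff 17 + 15 = 32.
J + A + U: cost 14 + 8 + 2 = 24 ≤ 24, payoff 17 + 15 + 4 = 36.
Best is J, A, and U with total payoff 36.

36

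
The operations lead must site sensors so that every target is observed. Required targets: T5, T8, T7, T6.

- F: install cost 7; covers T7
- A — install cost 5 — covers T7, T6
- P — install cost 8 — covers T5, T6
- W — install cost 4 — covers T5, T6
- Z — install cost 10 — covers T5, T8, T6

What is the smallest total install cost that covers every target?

The greedy cost-per-new-target heuristic would pick W, A, and Z for 19, but a cheaper cover exists.
Choose A and Z: together they cover T5, T8, T7, T6 — every target.
Total install cost: 5 + 10 = 15.
No cover costs less than 15.

15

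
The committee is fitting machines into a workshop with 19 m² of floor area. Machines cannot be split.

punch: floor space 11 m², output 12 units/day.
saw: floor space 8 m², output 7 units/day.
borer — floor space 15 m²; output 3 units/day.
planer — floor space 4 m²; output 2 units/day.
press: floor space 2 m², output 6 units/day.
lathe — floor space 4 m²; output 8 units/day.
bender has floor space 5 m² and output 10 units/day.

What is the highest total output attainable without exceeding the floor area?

Treat it as a binary knapsack problem.
planer + press + lathe + bender: floor space 4 + 2 + 4 + 5 = 15 ≤ 19, output 2 + 6 + 8 + 10 = 26.
saw + press + lathe + bender: floor space 8 + 2 + 4 + 5 = 19 ≤ 19, output 7 + 6 + 8 + 10 = 31.
punch + press + bender: floor space 11 + 2 + 5 = 18 ≤ 19, output 12 + 6 + 10 = 28.
Best is saw, press, lathe, and bender with total output 31.

31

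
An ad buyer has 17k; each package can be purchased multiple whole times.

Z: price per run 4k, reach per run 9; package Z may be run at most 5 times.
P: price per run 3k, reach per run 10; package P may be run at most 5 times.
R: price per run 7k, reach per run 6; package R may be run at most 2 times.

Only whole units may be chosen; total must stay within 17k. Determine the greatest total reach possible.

50

This is a bounded integer knapsack.
P has the best ratio (10/3); taking only P gives at most 5×10 = 50 (stopped by the price limit).
Optimal: 5×P: price 15 ≤ 17, reach 5·10 = 50.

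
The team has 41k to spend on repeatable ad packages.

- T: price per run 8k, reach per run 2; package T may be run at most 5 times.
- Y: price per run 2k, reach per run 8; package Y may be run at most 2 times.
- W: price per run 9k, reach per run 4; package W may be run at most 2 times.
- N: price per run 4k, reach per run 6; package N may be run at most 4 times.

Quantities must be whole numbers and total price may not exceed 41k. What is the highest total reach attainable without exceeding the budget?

1×T, 2×Y, 1×W, and 4×N: price 37 ≤ 41, reach 1·2 + 2·8 + 1·4 + 4·6 = 46.
2×Y, 2×W, and 4×N: price 38 ≤ 41, reach 2·8 + 2·4 + 4·6 = 48.
Best is 48.

48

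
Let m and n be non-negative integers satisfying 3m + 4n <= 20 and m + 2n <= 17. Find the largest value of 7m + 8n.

44

(m,n)=(4,2): 3·4+4·2=20≤20, 1·4+2·2=8≤17, objective 44.
(m,n)=(5,1): 3·5+4·1=19≤20, 1·5+2·1=7≤17, objective 43.
The best lattice point is (4,2), giving 44.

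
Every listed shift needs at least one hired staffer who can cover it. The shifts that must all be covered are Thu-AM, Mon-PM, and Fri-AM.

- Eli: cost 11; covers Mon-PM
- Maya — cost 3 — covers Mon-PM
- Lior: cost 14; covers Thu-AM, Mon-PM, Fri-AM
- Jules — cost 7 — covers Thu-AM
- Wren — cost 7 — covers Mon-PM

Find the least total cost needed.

The greedy cost-per-new-shift heuristic would pick Maya and Lior for 17, but a cheaper cover exists.
Lior alone covers Thu-AM, Mon-PM, Fri-AM — every shift.
Total cost: 14.
No cover costs less than 14.

14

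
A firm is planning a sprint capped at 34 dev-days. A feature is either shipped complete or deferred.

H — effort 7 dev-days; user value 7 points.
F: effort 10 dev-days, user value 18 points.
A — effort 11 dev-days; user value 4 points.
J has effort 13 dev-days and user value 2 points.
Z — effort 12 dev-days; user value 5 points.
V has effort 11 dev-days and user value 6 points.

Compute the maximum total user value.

31

Allowing fractional choices, the relaxed optimum would be about 33.5, but features are indivisible.
H + F + V: effort 7 + 10 + 11 = 28 ≤ 34, user value 7 + 18 + 6 = 31.
H + F + Z: effort 7 + 10 + 12 = 29 ≤ 34, user value 7 + 18 + 5 = 30.
H + F + A: effort 7 + 10 + 11 = 28 ≤ 34, user value 7 + 18 + 4 = 29.
Best is H, F, and V with total user value 31.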